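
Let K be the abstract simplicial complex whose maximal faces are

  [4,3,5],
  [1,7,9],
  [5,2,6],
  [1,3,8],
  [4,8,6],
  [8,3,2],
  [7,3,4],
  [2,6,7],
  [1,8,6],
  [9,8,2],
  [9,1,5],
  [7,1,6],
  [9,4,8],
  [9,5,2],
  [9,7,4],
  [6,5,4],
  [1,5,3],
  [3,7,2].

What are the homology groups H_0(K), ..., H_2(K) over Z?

We work with the vertex ordering 1 < 2 < 3 < 4 < 5 < 6 < 7 < 8 < 9. The simplices of K, each written with vertices in increasing order, are:

  0-simplices (9): [1], [2], [3], [4], [5], [6], [7], [8], [9]
  1-simplices (27): (27 of them)
  2-simplices (18): [1,3,5], [1,3,8], [1,5,9], [1,6,7], [1,6,8], [1,7,9], [2,3,7], [2,3,8], [2,5,6], [2,5,9], [2,6,7], [2,8,9], [3,4,5], [3,4,7], [4,5,6], [4,6,8], [4,7,9], [4,8,9]

giving chain groups C_0 ≅ Z^9, C_1 ≅ Z^27, C_2 ≅ Z^18.

Boundary ∂_1: C_1 → C_0 maps an edge to its endpoints' difference, ∂[p,q] = q − p. For instance
  ∂[4,6] = [6] − [4].
The resulting 9×27 matrix has rank 8, and its Smith normal form has invariant factors (1,1,1,1,1,1,1,1).

∂_2: C_2 → C_1 maps a triangle to the signed sum of its edges. For instance
  ∂[1,6,8] = [6,8] − [1,8] + [1,6],
  ∂[1,5,9] = [5,9] − [1,9] + [1,5].
The 27×18 boundary matrix has rank 17 and Smith normal form diag(1,1,1,1,1,1,1,1,1,1,1,1,1,1,1,1,1).

Reading off H_k = ker ∂_k / im ∂_{k+1}:

  H_0: rank C_0 − rank ∂_1 = 9 − 8 = 1, and the invariant factors of ∂_1 are all 1, so H_0 ≅ Z.
  H_1: rank ker ∂_1 − rank ∂_2 = (27 − 8) − 17 = 2, and the invariant factors of ∂_2 are all 1, so H_1 ≅ Z^2.
  H_2: rank ker ∂_2 − rank ∂_3 = (18 − 17) − 0 = 1, and there is no ∂_3, so H_2 ≅ Z.

As a check, the Euler characteristic is 9 − 27 + 18 = 0, which agrees with 1 − 2 + 1 = 0.

H_0 ≅ Z,  H_1 ≅ Z^2,  H_2 ≅ Z.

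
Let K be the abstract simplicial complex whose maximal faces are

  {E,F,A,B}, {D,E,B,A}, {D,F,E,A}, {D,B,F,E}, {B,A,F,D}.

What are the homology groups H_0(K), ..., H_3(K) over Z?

H_0 ≅ Z,  H_1 = 0,  H_2 = 0,  H_3 ≅ Z.

We work with the vertex ordering A < B < D < E < F. The simplices of K, each written with vertices in increasing order, are:

  0-simplices (5): A, B, D, E, F
  1-simplices (10): AB, AD, AE, AF, BD, BE, BF, DE, DF, EF
  2-simplices (10): ABD, ABE, ABF, ADE, ADF, AEF, BDE, BDF, BEF, DEF
  3-simplices (5): ABDE, ABDF, ABEF, ADEF, BDEF

giving chain groups C_0 ≅ Z^5, C_1 ≅ Z^10, C_2 ≅ Z^10, C_3 ≅ Z^5.

The boundary map ∂_1: C_1 → C_0 is given by ∂[p,q] = [q] − [p].
The 5×10 boundary matrix has rank 4 and Smith normal form diag(1,1,1,1).

Boundary ∂_2: C_2 → C_1 sends each 2-simplex [p,q,r] to [q,r] − [p,r] + [p,q]. For instance
  ∂ABE = BE − AE + AB,
  ∂ADE = DE − AE + AD.
The resulting 10×10 matrix has rank 6, and its Smith normal form has invariant factors (1,1,1,1,1,1).

The boundary map ∂_3: C_3 → C_2 sends each 3-simplex σ to the alternating sum Σ_i (−1)^i (σ with its i-th vertex removed). For instance
  ∂ADEF = DEF − AEF + ADF − ADE,
  ∂ABDE = BDE − ADE + ABE − ABD.
This gives a 10×5 integer matrix of rank 4; reducing to Smith normal form yields diagonal entries (1,1,1,1).

From H_k ≅ ker(∂_k) / im(∂_{k+1}) we obtain:

  H_0: rank C_0 − rank ∂_1 = 5 − 4 = 1, and the invariant factors of ∂_1 are all 1, so H_0 ≅ Z.
  H_1: rank ker ∂_1 − rank ∂_2 = (10 − 4) − 6 = 0, and the invariant factors of ∂_2 are all 1, so H_1 ≅ 0.
  H_2: rank ker ∂_2 − rank ∂_3 = (10 − 6) − 4 = 0, and the invariant factors of ∂_3 are all 1, so H_2 ≅ 0.
  H_3: rank ker ∂_3 − rank ∂_4 = (5 − 4) − 0 = 1, and there is no ∂_4, so H_3 ≅ Z.

(K is a triangulation of the 3-sphere S^3.)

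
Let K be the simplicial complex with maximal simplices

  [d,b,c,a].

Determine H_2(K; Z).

H_2 ≅ 0.

K has 4 vertices, 6 edges, 4 triangles, 1 3-simplex.
rank ∂_2 = 3, rank ∂_3 = 1 ⇒ b_2 = 4 − 3 − 1 = 0; all invariant factors of ∂_3 are 1 so no torsion. So H_2 = 0.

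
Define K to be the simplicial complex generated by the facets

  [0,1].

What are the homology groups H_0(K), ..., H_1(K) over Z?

Fix the vertex order 0 < 1 and write every simplex with vertices in increasing order. Then dim K = 1 and the simplices of K are:

  0-simplices (2): [0], [1]
  1-simplices (1): [0,1]

giving chain groups C_0 ≅ Z^2, C_1 ≅ Z^1.

Boundary ∂_1: C_1 → C_0 maps an edge to its endpoints' difference, ∂[p,q] = q − p.
The 2×1 boundary matrix has rank 1 and Smith normal form diag(1).

Now H_k = ker ∂_k / im ∂_{k+1}, so:

  H_0: rank C_0 − rank ∂_1 = 2 − 1 = 1, and the invariant factors of ∂_1 are all 1, so H_0 = Z.
  H_1: rank ker ∂_1 − rank ∂_2 = (1 − 1) − 0 = 0, and there is no ∂_2, so H_1 = 0.

(K is a triangulation of the 1-simplex.)

H_0 = Z,  H_1 = 0.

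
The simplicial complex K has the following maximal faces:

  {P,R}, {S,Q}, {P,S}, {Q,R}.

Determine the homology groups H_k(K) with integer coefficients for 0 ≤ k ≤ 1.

H_0 ≅ Z,  H_1 ≅ Z.

Order the vertices as P < Q < R < S. Listing each simplex with vertices in this order, K has dimension 1 with simplices:

  0-simplices (4): P, Q, R, S
  1-simplices (4): PR, PS, QR, QS

so the chain groups are C_0 ≅ Z^4, C_1 ≅ Z^4.

∂_1: C_1 → C_0 is given by ∂[p,q] = [q] − [p]. For instance
  ∂QS = S − Q.
The resulting 4×4 matrix has rank 3, and its Smith normal form has invariant factors (1,1,1).

From H_k ≅ ker(∂_k) / im(∂_{k+1}) we obtain:

  H_0: rank C_0 − rank ∂_1 = 4 − 3 = 1, and the invariant factors of ∂_1 are all 1, so H_0 ≅ Z.
  H_1: rank ker ∂_1 − rank ∂_2 = (4 − 3) − 0 = 1, and there is no ∂_2, so H_1 ≅ Z.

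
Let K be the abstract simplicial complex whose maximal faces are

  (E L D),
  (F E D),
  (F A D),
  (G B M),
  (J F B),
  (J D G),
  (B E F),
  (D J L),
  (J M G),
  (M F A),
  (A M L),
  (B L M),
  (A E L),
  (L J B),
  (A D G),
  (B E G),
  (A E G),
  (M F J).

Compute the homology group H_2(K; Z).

H_2 ≅ 0.

Order the vertices as A < B < D < E < F < G < J < L < M. Listing each simplex with vertices in this order, K has dimension 2 with simplices:

  0-simplices (9): A, B, D, E, F, G, J, L, M
  1-simplices (27): AD, AE, AF, AG, AL, AM, BE, BF, BG, BJ, BL, BM, DE, DF, DG, DJ, DL, EF, EG, EL, FJ, FM, GJ, GM, JL, JM, LM
  2-simplices (18): ADF, ADG, AEG, AEL, AFM, ALM, BEF, BEG, BFJ, BGM, BJL, BLM, DEF, DEL, DGJ, DJL, FJM, GJM

giving chain groups C_0 ≅ Z^9, C_1 ≅ Z^27, C_2 ≅ Z^18.

Boundary ∂_1: C_1 → C_0 maps an edge to its endpoints' difference, ∂[p,q] = q − p. For instance
  ∂FM = M − F.
As a 9×27 matrix over Z this has rank 8, with invariant factors (1,1,1,1,1,1,1,1).

Boundary ∂_2: C_2 → C_1 maps a triangle to the signed sum of its edges. For instance
  ∂BEF = EF − BF + BE,
  ∂ADF = DF − AF + AD.
As a 27×18 matrix over Z this has rank 18, with invariant factors (1,1,1,1,1,1,1,1,1,1,1,1,1,1,1,1,1,2).

Reading off H_k = ker ∂_k / im ∂_{k+1}:

  H_2: rank ker ∂_2 − rank ∂_3 = (18 − 18) − 0 = 0, and there is no ∂_3, so H_2 = 0.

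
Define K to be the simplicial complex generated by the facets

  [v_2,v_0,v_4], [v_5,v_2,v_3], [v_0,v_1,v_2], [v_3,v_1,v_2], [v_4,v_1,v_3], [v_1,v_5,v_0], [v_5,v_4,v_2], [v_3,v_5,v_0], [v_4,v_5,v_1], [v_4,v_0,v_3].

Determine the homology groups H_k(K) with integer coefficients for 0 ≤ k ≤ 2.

K has 6 vertices, 15 edges, 10 triangles.
rank ∂_0 = 0, rank ∂_1 = 5 ⇒ b_0 = 6 − 0 − 5 = 1; all invariant factors of ∂_1 are 1 so no torsion. So H_0 ≅ Z.
rank ∂_1 = 5, rank ∂_2 = 10 ⇒ b_1 = 15 − 5 − 10 = 0; ∂_2 has invariant factor(s) [2] giving torsion. So H_1 ≅ Z/2.
rank ∂_2 = 10, rank ∂_3 = 0 ⇒ b_2 = 10 − 10 − 0 = 0. So H_2 ≅ 0.

H_0 ≅ Z,  H_1 ≅ Z/2,  H_2 = 0.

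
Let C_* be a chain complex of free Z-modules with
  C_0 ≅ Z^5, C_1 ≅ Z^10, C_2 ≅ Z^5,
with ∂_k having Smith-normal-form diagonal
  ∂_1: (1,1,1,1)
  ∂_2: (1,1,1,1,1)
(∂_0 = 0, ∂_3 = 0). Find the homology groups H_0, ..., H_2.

H_0 = Z,  H_1 = Z,  H_2 = 0.

H_0: b_0 = 5 − 0 − 4 = 1; torsion from ∂_1 factors > 1: none. So H_0 = Z.
H_1: b_1 = 10 − 4 − 5 = 1; torsion from ∂_2 factors > 1: none. So H_1 = Z.
H_2: b_2 = 5 − 5 − 0 = 0; torsion from ∂_3 factors > 1: none. So H_2 = 0.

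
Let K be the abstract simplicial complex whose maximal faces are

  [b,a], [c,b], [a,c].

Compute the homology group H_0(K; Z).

H_0 ≅ Z.

We work with the vertex ordering a < b < c. The simplices of K, each written with vertices in increasing order, are:

  0-simplices (3): a, b, c
  1-simplices (3): ab, ac, bc

so the chain groups are C_0 ≅ Z^3, C_1 ≅ Z^3.

Boundary ∂_1: C_1 → C_0 maps an edge to its endpoints' difference, ∂[p,q] = q − p. For instance
  ∂ac = c − a.
The 3×3 boundary matrix has rank 2 and Smith normal form diag(1,1).

From H_k ≅ ker(∂_k) / im(∂_{k+1}) we obtain:

  H_0: rank C_0 − rank ∂_1 = 3 − 2 = 1, and the invariant factors of ∂_1 are all 1, so H_0 = Z.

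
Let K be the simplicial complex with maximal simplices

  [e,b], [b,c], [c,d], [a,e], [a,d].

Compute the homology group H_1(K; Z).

Take the total order a < b < c < d < e on the vertex set. Then K (dimension 1) consists of the simplices:

  0-simplices (5): a, b, c, d, e
  1-simplices (5): ad, ae, bc, be, cd

giving chain groups C_0 ≅ Z^5, C_1 ≅ Z^5.

Boundary ∂_1: C_1 → C_0 is given by ∂[p,q] = [q] − [p].
This gives a 5×5 integer matrix of rank 4; reducing to Smith normal form yields diagonal entries (1,1,1,1).

Reading off H_k = ker ∂_k / im ∂_{k+1}:

  H_1: rank ker ∂_1 − rank ∂_2 = (5 − 4) − 0 = 1, and there is no ∂_2, so H_1 = Z.

H_1 ≅ Z.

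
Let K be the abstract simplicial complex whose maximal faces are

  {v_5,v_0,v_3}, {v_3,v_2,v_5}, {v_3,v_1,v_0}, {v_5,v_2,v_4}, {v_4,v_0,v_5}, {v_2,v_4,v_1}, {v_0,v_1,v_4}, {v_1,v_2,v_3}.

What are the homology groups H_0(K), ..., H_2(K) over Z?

Take the total order v_0 < v_1 < v_2 < v_3 < v_4 < v_5 on the vertex set. Then K (dimension 2) consists of the simplices:

  0-simplices (6): [v_0], [v_1], [v_2], [v_3], [v_4], [v_5]
  1-simplices (12): [v_0,v_1], [v_0,v_3], [v_0,v_4], [v_0,v_5], [v_1,v_2], [v_1,v_3], [v_1,v_4], [v_2,v_3], [v_2,v_4], [v_2,v_5], [v_3,v_5], [v_4,v_5]
  2-simplices (8): [v_0,v_1,v_3], [v_0,v_1,v_4], [v_0,v_3,v_5], [v_0,v_4,v_5], [v_1,v_2,v_3], [v_1,v_2,v_4], [v_2,v_3,v_5], [v_2,v_4,v_5]

giving chain groups C_0 ≅ Z^6, C_1 ≅ Z^12, C_2 ≅ Z^8.

The boundary map ∂_1: C_1 → C_0 maps an edge to its endpoints' difference, ∂[p,q] = q − p.
As a 6×12 matrix over Z this has rank 5, with invariant factors (1,1,1,1,1).

∂_2: C_2 → C_1 maps a triangle to the signed sum of its edges. For instance
  ∂[v_1,v_2,v_4] = [v_2,v_4] − [v_1,v_4] + [v_1,v_2],
  ∂[v_2,v_4,v_5] = [v_4,v_5] − [v_2,v_5] + [v_2,v_4].
As a 12×8 matrix over Z this has rank 7, with invariant factors (1,1,1,1,1,1,1).

Reading off H_k = ker ∂_k / im ∂_{k+1}:

  H_0: rank C_0 − rank ∂_1 = 6 − 5 = 1, and the invariant factors of ∂_1 are all 1, so H_0 = Z.
  H_1: rank ker ∂_1 − rank ∂_2 = (12 − 5) − 7 = 0, and the invariant factors of ∂_2 are all 1, so H_1 = 0.
  H_2: rank ker ∂_2 − rank ∂_3 = (8 − 7) − 0 = 1, and there is no ∂_3, so H_2 = Z.

H_0 ≅ Z,  H_1 = 0,  H_2 ≅ Z.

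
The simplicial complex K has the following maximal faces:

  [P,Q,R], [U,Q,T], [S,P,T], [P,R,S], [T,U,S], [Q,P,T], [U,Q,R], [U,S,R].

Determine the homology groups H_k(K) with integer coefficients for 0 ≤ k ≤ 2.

H_0 = Z,  H_1 = 0,  H_2 = Z.

Fix the vertex order P < Q < R < S < T < U and write every simplex with vertices in increasing order. Then dim K = 2 and the simplices of K are:

  0-simplices (6): P, Q, R, S, T, U
  1-simplices (12): PQ, PR, PS, PT, QR, QT, QU, RS, RU, ST, SU, TU
  2-simplices (8): PQR, PQT, PRS, PST, QRU, QTU, RSU, STU

giving chain groups C_0 ≅ Z^6, C_1 ≅ Z^12, C_2 ≅ Z^8.

Boundary ∂_1: C_1 → C_0 maps an edge to its endpoints' difference, ∂[p,q] = q − p. For instance
  ∂ST = T − S.
This gives a 6×12 integer matrix of rank 5; reducing to Smith normal form yields diagonal entries (1,1,1,1,1).

∂_2: C_2 → C_1 sends each 2-simplex [p,q,r] to [q,r] − [p,r] + [p,q]. For instance
  ∂PQT = QT − PT + PQ,
  ∂RSU = SU − RU + RS.
The 12×8 boundary matrix has rank 7 and Smith normal form diag(1,1,1,1,1,1,1).

Computing H_k = (kernel of ∂_k) / (image of ∂_{k+1}):

  H_0: rank C_0 − rank ∂_1 = 6 − 5 = 1, and the invariant factors of ∂_1 are all 1, so H_0 = Z.
  H_1: rank ker ∂_1 − rank ∂_2 = (12 − 5) − 7 = 0, and the invariant factors of ∂_2 are all 1, so H_1 = 0.
  H_2: rank ker ∂_2 − rank ∂_3 = (8 − 7) − 0 = 1, and there is no ∂_3, so H_2 = Z.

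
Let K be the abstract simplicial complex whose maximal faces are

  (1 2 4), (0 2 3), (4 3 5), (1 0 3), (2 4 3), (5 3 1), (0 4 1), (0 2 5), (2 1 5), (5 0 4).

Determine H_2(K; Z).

H_2 ≅ 0.

K has 6 vertices, 15 edges, 10 triangles.
rank ∂_2 = 10, rank ∂_3 = 0 ⇒ b_2 = 10 − 10 − 0 = 0. So H_2 = 0.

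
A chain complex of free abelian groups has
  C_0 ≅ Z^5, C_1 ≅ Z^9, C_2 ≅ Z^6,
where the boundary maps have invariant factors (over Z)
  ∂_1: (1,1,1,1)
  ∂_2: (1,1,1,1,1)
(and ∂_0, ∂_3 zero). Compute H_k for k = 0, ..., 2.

H_0 = Z,  H_1 = 0,  H_2 = Z.

H_0: b_0 = 5 − 0 − 4 = 1; torsion from ∂_1 factors > 1: none. So H_0 = Z.
H_1: b_1 = 9 − 4 − 5 = 0; torsion from ∂_2 factors > 1: none. So H_1 = 0.
H_2: b_2 = 6 − 5 − 0 = 1; torsion from ∂_3 factors > 1: none. So H_2 = Z.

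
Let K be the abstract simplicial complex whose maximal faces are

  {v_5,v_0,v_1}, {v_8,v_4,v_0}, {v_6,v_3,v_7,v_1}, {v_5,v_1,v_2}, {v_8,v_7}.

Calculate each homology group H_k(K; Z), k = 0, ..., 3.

H_0 = Z,  H_1 = Z,  H_2 = 0,  H_3 = 0.

Take the total order v_0 < v_1 < v_2 < v_3 < v_4 < v_5 < v_6 < v_7 < v_8 on the vertex set. Then K (dimension 3) consists of the simplices:

  0-simplices (9): [v_0], [v_1], [v_2], [v_3], [v_4], [v_5], [v_6], [v_7], [v_8]
  1-simplices (15): (15 of them)
  2-simplices (7): [v_0,v_1,v_5], [v_0,v_4,v_8], [v_1,v_2,v_5], [v_1,v_3,v_6], [v_1,v_3,v_7], [v_1,v_6,v_7], [v_3,v_6,v_7]
  3-simplices (1): [v_1,v_3,v_6,v_7]

giving chain groups C_0 ≅ Z^9, C_1 ≅ Z^15, C_2 ≅ Z^7, C_3 ≅ Z^1.

Boundary ∂_1: C_1 → C_0 sends each edge [p,q] (with p < q) to q − p.
The 9×15 boundary matrix has rank 8 and Smith normal form diag(1,1,1,1,1,1,1,1).

Boundary ∂_2: C_2 → C_1 sends each 2-simplex [p,q,r] to [q,r] − [p,r] + [p,q]. For instance
  ∂[v_1,v_2,v_5] = [v_2,v_5] − [v_1,v_5] + [v_1,v_2],
  ∂[v_0,v_1,v_5] = [v_1,v_5] − [v_0,v_5] + [v_0,v_1].
The resulting 15×7 matrix has rank 6, and its Smith normal form has invariant factors (1,1,1,1,1,1).

∂_3: C_3 → C_2 sends each 3-simplex σ to the alternating sum Σ_i (−1)^i (σ with its i-th vertex removed). For instance
  ∂[v_1,v_3,v_6,v_7] = [v_3,v_6,v_7] − [v_1,v_6,v_7] + [v_1,v_3,v_7] − [v_1,v_3,v_6].
The resulting 7×1 matrix has rank 1, and its Smith normal form has invariant factors (1).

From H_k ≅ ker(∂_k) / im(∂_{k+1}) we obtain:

  H_0: rank C_0 − rank ∂_1 = 9 − 8 = 1, and the invariant factors of ∂_1 are all 1, so H_0 = Z.
  H_1: rank ker ∂_1 − rank ∂_2 = (15 − 8) − 6 = 1, and the invariant factors of ∂_2 are all 1, so H_1 = Z.
  H_2: rank ker ∂_2 − rank ∂_3 = (7 − 6) − 1 = 0, and the invariant factors of ∂_3 are all 1, so H_2 = 0.
  H_3: rank ker ∂_3 − rank ∂_4 = (1 − 1) − 0 = 0, and there is no ∂_4, so H_3 = 0.

As a check, the Euler characteristic is 9 − 15 + 7 − 1 = 0, which agrees with 1 − 1 + 0 − 0 = 0.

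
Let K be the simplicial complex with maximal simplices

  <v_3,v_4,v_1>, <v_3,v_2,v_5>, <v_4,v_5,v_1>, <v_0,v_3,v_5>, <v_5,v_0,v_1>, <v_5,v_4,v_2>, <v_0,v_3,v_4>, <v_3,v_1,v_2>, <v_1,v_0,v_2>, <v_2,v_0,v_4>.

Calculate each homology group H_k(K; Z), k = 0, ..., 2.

H_0 = Z,  H_1 = Z/2,  H_2 = 0.

We work with the vertex ordering v_0 < v_1 < v_2 < v_3 < v_4 < v_5. The simplices of K, each written with vertices in increasing order, are:

  0-simplices (6): [v_0], [v_1], [v_2], [v_3], [v_4], [v_5]
  1-simplices (15): (15 of them)
  2-simplices (10): [v_0,v_1,v_2], [v_0,v_1,v_5], [v_0,v_2,v_4], [v_0,v_3,v_4], [v_0,v_3,v_5], [v_1,v_2,v_3], [v_1,v_3,v_4], [v_1,v_4,v_5], [v_2,v_3,v_5], [v_2,v_4,v_5]

so the chain groups are C_0 ≅ Z^6, C_1 ≅ Z^15, C_2 ≅ Z^10.

Boundary ∂_1: C_1 → C_0 sends each edge [p,q] (with p < q) to q − p.
The 6×15 boundary matrix has rank 5 and Smith normal form diag(1,1,1,1,1).

∂_2: C_2 → C_1 maps a triangle to the signed sum of its edges. For instance
  ∂[v_0,v_3,v_5] = [v_3,v_5] − [v_0,v_5] + [v_0,v_3],
  ∂[v_0,v_1,v_2] = [v_1,v_2] − [v_0,v_2] + [v_0,v_1].
This gives a 15×10 integer matrix of rank 10; reducing to Smith normal form yields diagonal entries (1,1,1,1,1,1,1,1,1,2).

Reading off H_k = ker ∂_k / im ∂_{k+1}:

  H_0: rank C_0 − rank ∂_1 = 6 − 5 = 1, and the invariant factors of ∂_1 are all 1, so H_0 ≅ Z.
  H_1: rank ker ∂_1 − rank ∂_2 = (15 − 5) − 10 = 0, and ∂_2 has invariant factor 2 > 1, so H_1 ≅ Z/2.
  H_2: rank ker ∂_2 − rank ∂_3 = (10 − 10) − 0 = 0, and there is no ∂_3, so H_2 ≅ 0.

As a check, the Euler characteristic is 6 − 15 + 10 = 1, which agrees with 1 − 0 + 0 = 1.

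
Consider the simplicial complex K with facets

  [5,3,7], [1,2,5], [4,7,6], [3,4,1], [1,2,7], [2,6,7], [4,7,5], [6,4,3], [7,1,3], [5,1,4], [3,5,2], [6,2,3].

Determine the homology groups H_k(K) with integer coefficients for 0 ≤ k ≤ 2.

H_0 = Z,  H_1 = Z/2,  H_2 = 0.

Order the vertices as 1 < 2 < 3 < 4 < 5 < 6 < 7. Listing each simplex with vertices in this order, K has dimension 2 with simplices:

  0-simplices (7): [1], [2], [3], [4], [5], [6], [7]
  1-simplices (18): [1,2], [1,3], [1,4], [1,5], [1,7], [2,3], [2,5], [2,6], [2,7], [3,4], [3,5], [3,6], [3,7], [4,5], [4,6], [4,7], [5,7], [6,7]
  2-simplices (12): [1,2,5], [1,2,7], [1,3,4], [1,3,7], [1,4,5], [2,3,5], [2,3,6], [2,6,7], [3,4,6], [3,5,7], [4,5,7], [4,6,7]

so the chain groups are C_0 ≅ Z^7, C_1 ≅ Z^18, C_2 ≅ Z^12.

The boundary map ∂_1: C_1 → C_0 maps an edge to its endpoints' difference, ∂[p,q] = q − p. For instance
  ∂[2,6] = [6] − [2].
The 7×18 boundary matrix has rank 6 and Smith normal form diag(1,1,1,1,1,1).

The boundary map ∂_2: C_2 → C_1 acts by ∂[p,q,r] = [q,r] − [p,r] + [p,q]. For instance
  ∂[1,2,5] = [2,5] − [1,5] + [1,2],
  ∂[4,5,7] = [5,7] − [4,7] + [4,5].
The 18×12 boundary matrix has rank 12 and Smith normal form diag(1,1,1,1,1,1,1,1,1,1,1,2).

Reading off H_k = ker ∂_k / im ∂_{k+1}:

  H_0: rank C_0 − rank ∂_1 = 7 − 6 = 1, and the invariant factors of ∂_1 are all 1, so H_0 ≅ Z.
  H_1: rank ker ∂_1 − rank ∂_2 = (18 − 6) − 12 = 0, and ∂_2 has invariant factor 2 > 1, so H_1 ≅ Z/2.
  H_2: rank ker ∂_2 − rank ∂_3 = (12 − 12) − 0 = 0, and there is no ∂_3, so H_2 ≅ 0.

As a check, the Euler characteristic is 7 − 18 + 12 = 1, which agrees with 1 − 0 + 0 = 1.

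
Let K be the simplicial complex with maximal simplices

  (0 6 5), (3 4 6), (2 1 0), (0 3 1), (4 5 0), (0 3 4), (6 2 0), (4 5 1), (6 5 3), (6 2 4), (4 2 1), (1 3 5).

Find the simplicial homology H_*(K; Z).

K has 7 vertices, 18 edges, 12 triangles.
rank ∂_0 = 0, rank ∂_1 = 6 ⇒ b_0 = 7 − 0 − 6 = 1; all invariant factors of ∂_1 are 1 so no torsion. So H_0 = Z.
rank ∂_1 = 6, rank ∂_2 = 12 ⇒ b_1 = 18 − 6 − 12 = 0; ∂_2 has invariant factor(s) [2] giving torsion. So H_1 = Z/2.
rank ∂_2 = 12, rank ∂_3 = 0 ⇒ b_2 = 12 − 12 − 0 = 0. So H_2 = 0.

H_0 = Z,  H_1 = Z/2,  H_2 = 0.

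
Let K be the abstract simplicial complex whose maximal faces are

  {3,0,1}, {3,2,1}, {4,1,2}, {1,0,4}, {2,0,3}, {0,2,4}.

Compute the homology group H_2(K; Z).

Take the total order 0 < 1 < 2 < 3 < 4 on the vertex set. Then K (dimension 2) consists of the simplices:

  0-simplices (5): [0], [1], [2], [3], [4]
  1-simplices (9): [0,1], [0,2], [0,3], [0,4], [1,2], [1,3], [1,4], [2,3], [2,4]
  2-simplices (6): [0,1,3], [0,1,4], [0,2,3], [0,2,4], [1,2,3], [1,2,4]

so the chain groups are C_0 ≅ Z^5, C_1 ≅ Z^9, C_2 ≅ Z^6.

∂_1: C_1 → C_0 sends each edge [p,q] (with p < q) to q − p.
As a 5×9 matrix over Z this has rank 4, with invariant factors (1,1,1,1).

Boundary ∂_2: C_2 → C_1 maps a triangle to the signed sum of its edges. For instance
  ∂[1,2,4] = [2,4] − [1,4] + [1,2],
  ∂[0,1,3] = [1,3] − [0,3] + [0,1].
As a 9×6 matrix over Z this has rank 5, with invariant factors (1,1,1,1,1).

Now H_k = ker ∂_k / im ∂_{k+1}, so:

  H_2: rank ker ∂_2 − rank ∂_3 = (6 − 5) − 0 = 1, and there is no ∂_3, so H_2 ≅ Z.

H_2 ≅ Z.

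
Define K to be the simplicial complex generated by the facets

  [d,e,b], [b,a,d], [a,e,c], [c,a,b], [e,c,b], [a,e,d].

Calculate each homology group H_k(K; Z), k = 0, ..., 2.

K has 5 vertices, 9 edges, 6 triangles.
rank ∂_0 = 0, rank ∂_1 = 4 ⇒ b_0 = 5 − 0 − 4 = 1; all invariant factors of ∂_1 are 1 so no torsion. So H_0 ≅ Z.
rank ∂_1 = 4, rank ∂_2 = 5 ⇒ b_1 = 9 − 4 − 5 = 0; all invariant factors of ∂_2 are 1 so no torsion. So H_1 ≅ 0.
rank ∂_2 = 5, rank ∂_3 = 0 ⇒ b_2 = 6 − 5 − 0 = 1. So H_2 ≅ Z.

H_0 ≅ Z,  H_1 = 0,  H_2 ≅ Z.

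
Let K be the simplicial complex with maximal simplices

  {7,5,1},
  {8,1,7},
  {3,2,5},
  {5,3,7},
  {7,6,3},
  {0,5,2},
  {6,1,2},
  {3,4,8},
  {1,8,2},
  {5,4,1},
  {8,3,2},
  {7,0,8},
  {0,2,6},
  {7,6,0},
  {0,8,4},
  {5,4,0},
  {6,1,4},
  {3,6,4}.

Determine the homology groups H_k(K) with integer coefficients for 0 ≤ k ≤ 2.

H_0 = Z,  H_1 = Z^2,  H_2 = Z.

Order the vertices as 0 < 1 < 2 < 3 < 4 < 5 < 6 < 7 < 8. Listing each simplex with vertices in this order, K has dimension 2 with simplices:

  0-simplices (9): [0], [1], [2], [3], [4], [5], [6], [7], [8]
  1-simplices (27): (27 of them)
  2-simplices (18): [0,2,5], [0,2,6], [0,4,5], [0,4,8], [0,6,7], [0,7,8], [1,2,6], [1,2,8], [1,4,5], [1,4,6], [1,5,7], [1,7,8], [2,3,5], [2,3,8], [3,4,6], [3,4,8], [3,5,7], [3,6,7]

giving chain groups C_0 ≅ Z^9, C_1 ≅ Z^27, C_2 ≅ Z^18.

∂_1: C_1 → C_0 maps an edge to its endpoints' difference, ∂[p,q] = q − p. For instance
  ∂[5,7] = [7] − [5].
The 9×27 boundary matrix has rank 8 and Smith normal form diag(1,1,1,1,1,1,1,1).

Boundary ∂_2: C_2 → C_1 maps a triangle to the signed sum of its edges. For instance
  ∂[2,3,8] = [3,8] − [2,8] + [2,3],
  ∂[2,3,5] = [3,5] − [2,5] + [2,3].
As a 27×18 matrix over Z this has rank 17, with invariant factors (1,1,1,1,1,1,1,1,1,1,1,1,1,1,1,1,1).

From H_k ≅ ker(∂_k) / im(∂_{k+1}) we obtain:

  H_0: rank C_0 − rank ∂_1 = 9 − 8 = 1, and the invariant factors of ∂_1 are all 1, so H_0 = Z.
  H_1: rank ker ∂_1 − rank ∂_2 = (27 − 8) − 17 = 2, and the invariant factors of ∂_2 are all 1, so H_1 = Z^2.
  H_2: rank ker ∂_2 − rank ∂_3 = (18 − 17) − 0 = 1, and there is no ∂_3, so H_2 = Z.

As a check, the Euler characteristic is 9 − 27 + 18 = 0, which agrees with 1 − 2 + 1 = 0.
(K is a triangulation of the torus T^2.)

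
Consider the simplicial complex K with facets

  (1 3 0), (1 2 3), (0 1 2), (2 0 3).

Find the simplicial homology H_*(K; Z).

Order the vertices as 0 < 1 < 2 < 3. Listing each simplex with vertices in this order, K has dimension 2 with simplices:

  0-simplices (4): [0], [1], [2], [3]
  1-simplices (6): [0,1], [0,2], [0,3], [1,2], [1,3], [2,3]
  2-simplices (4): [0,1,2], [0,1,3], [0,2,3], [1,2,3]

so the chain groups are C_0 ≅ Z^4, C_1 ≅ Z^6, C_2 ≅ Z^4.

The boundary map ∂_1: C_1 → C_0 sends each edge [p,q] (with p < q) to q − p. For instance
  ∂[0,1] = [1] − [0].
The resulting 4×6 matrix has rank 3, and its Smith normal form has invariant factors (1,1,1).

The boundary map ∂_2: C_2 → C_1 sends each 2-simplex [p,q,r] to [q,r] − [p,r] + [p,q]. For instance
  ∂[0,1,2] = [1,2] − [0,2] + [0,1],
  ∂[0,1,3] = [1,3] − [0,3] + [0,1].
This gives a 6×4 integer matrix of rank 3; reducing to Smith normal form yields diagonal entries (1,1,1).

Reading off H_k = ker ∂_k / im ∂_{k+1}:

  H_0: rank C_0 − rank ∂_1 = 4 − 3 = 1, and the invariant factors of ∂_1 are all 1, so H_0 ≅ Z.
  H_1: rank ker ∂_1 − rank ∂_2 = (6 − 3) − 3 = 0, and the invariant factors of ∂_2 are all 1, so H_1 ≅ 0.
  H_2: rank ker ∂_2 − rank ∂_3 = (4 − 3) − 0 = 1, and there is no ∂_3, so H_2 ≅ Z.

H_0 = Z,  H_1 = 0,  H_2 = Z.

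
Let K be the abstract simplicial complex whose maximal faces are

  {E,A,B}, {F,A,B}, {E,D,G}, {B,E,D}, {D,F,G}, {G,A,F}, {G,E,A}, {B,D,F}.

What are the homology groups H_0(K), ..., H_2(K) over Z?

H_0 = Z,  H_1 = 0,  H_2 = Z.

We work with the vertex ordering A < B < D < E < F < G. The simplices of K, each written with vertices in increasing order, are:

  0-simplices (6): A, B, D, E, F, G
  1-simplices (12): AB, AE, AF, AG, BD, BE, BF, DE, DF, DG, EG, FG
  2-simplices (8): ABE, ABF, AEG, AFG, BDE, BDF, DEG, DFG

so the chain groups are C_0 ≅ Z^6, C_1 ≅ Z^12, C_2 ≅ Z^8.

Boundary ∂_1: C_1 → C_0 is given by ∂[p,q] = [q] − [p]. For instance
  ∂AB = B − A.
This gives a 6×12 integer matrix of rank 5; reducing to Smith normal form yields diagonal entries (1,1,1,1,1).

∂_2: C_2 → C_1 acts by ∂[p,q,r] = [q,r] − [p,r] + [p,q]. For instance
  ∂DEG = EG − DG + DE,
  ∂AEG = EG − AG + AE.
This gives a 12×8 integer matrix of rank 7; reducing to Smith normal form yields diagonal entries (1,1,1,1,1,1,1).

Reading off H_k = ker ∂_k / im ∂_{k+1}:

  H_0: rank C_0 − rank ∂_1 = 6 − 5 = 1, and the invariant factors of ∂_1 are all 1, so H_0 ≅ Z.
  H_1: rank ker ∂_1 − rank ∂_2 = (12 − 5) − 7 = 0, and the invariant factors of ∂_2 are all 1, so H_1 ≅ 0.
  H_2: rank ker ∂_2 − rank ∂_3 = (8 − 7) − 0 = 1, and there is no ∂_3, so H_2 ≅ Z.

As a check, the Euler characteristic is 6 − 12 + 8 = 2, which agrees with 1 − 0 + 1 = 2.
(K is a triangulation of the 2-sphere S^2.)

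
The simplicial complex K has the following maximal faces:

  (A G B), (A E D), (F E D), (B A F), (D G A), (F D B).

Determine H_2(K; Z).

H_2 = 0.

Order the vertices as A < B < D < E < F < G. Listing each simplex with vertices in this order, K has dimension 2 with simplices:

  0-simplices (6): A, B, D, E, F, G
  1-simplices (12): AB, AD, AE, AF, AG, BD, BF, BG, DE, DF, DG, EF
  2-simplices (6): ABF, ABG, ADE, ADG, BDF, DEF

giving chain groups C_0 ≅ Z^6, C_1 ≅ Z^12, C_2 ≅ Z^6.

∂_1: C_1 → C_0 is given by ∂[p,q] = [q] − [p]. For instance
  ∂EF = F − E.
The resulting 6×12 matrix has rank 5, and its Smith normal form has invariant factors (1,1,1,1,1).

∂_2: C_2 → C_1 sends each 2-simplex [p,q,r] to [q,r] − [p,r] + [p,q]. For instance
  ∂ADG = DG − AG + AD,
  ∂BDF = DF − BF + BD.
The 12×6 boundary matrix has rank 6 and Smith normal form diag(1,1,1,1,1,1).

Now H_k = ker ∂_k / im ∂_{k+1}, so:

  H_2: rank ker ∂_2 − rank ∂_3 = (6 − 6) − 0 = 0, and there is no ∂_3, so H_2 ≅ 0.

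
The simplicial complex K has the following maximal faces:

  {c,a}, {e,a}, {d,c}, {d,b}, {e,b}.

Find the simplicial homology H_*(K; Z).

H_0 ≅ Z,  H_1 ≅ Z.

Fix the vertex order a < b < c < d < e and write every simplex with vertices in increasing order. Then dim K = 1 and the simplices of K are:

  0-simplices (5): a, b, c, d, e
  1-simplices (5): ac, ae, bd, be, cd

giving chain groups C_0 ≅ Z^5, C_1 ≅ Z^5.

Boundary ∂_1: C_1 → C_0 is given by ∂[p,q] = [q] − [p]. For instance
  ∂cd = d − c.
This gives a 5×5 integer matrix of rank 4; reducing to Smith normal form yields diagonal entries (1,1,1,1).

Computing H_k = (kernel of ∂_k) / (image of ∂_{k+1}):

  H_0: rank C_0 − rank ∂_1 = 5 − 4 = 1, and the invariant factors of ∂_1 are all 1, so H_0 ≅ Z.
  H_1: rank ker ∂_1 − rank ∂_2 = (5 − 4) − 0 = 1, and there is no ∂_2, so H_1 ≅ Z.

As a check, the Euler characteristic is 5 − 5 = 0, which agrees with 1 − 1 = 0.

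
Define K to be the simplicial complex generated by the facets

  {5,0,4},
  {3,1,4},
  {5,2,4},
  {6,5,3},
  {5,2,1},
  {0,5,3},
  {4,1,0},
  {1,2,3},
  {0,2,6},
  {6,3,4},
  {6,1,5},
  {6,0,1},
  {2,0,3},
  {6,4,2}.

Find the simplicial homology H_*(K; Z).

Order the vertices as 0 < 1 < 2 < 3 < 4 < 5 < 6. Listing each simplex with vertices in this order, K has dimension 2 with simplices:

  0-simplices (7): [0], [1], [2], [3], [4], [5], [6]
  1-simplices (21): [0,1], [0,2], [0,3], [0,4], [0,5], [0,6], [1,2], [1,3], [1,4], [1,5], [1,6], [2,3], [2,4], [2,5], [2,6], [3,4], [3,5], [3,6], [4,5], [4,6], [5,6]
  2-simplices (14): [0,1,4], [0,1,6], [0,2,3], [0,2,6], [0,3,5], [0,4,5], [1,2,3], [1,2,5], [1,3,4], [1,5,6], [2,4,5], [2,4,6], [3,4,6], [3,5,6]

Hence C_0 ≅ Z^7, C_1 ≅ Z^21, C_2 ≅ Z^14.

The boundary map ∂_1: C_1 → C_0 sends each edge [p,q] (with p < q) to q − p. For instance
  ∂[4,5] = [5] − [4].
The resulting 7×21 matrix has rank 6, and its Smith normal form has invariant factors (1,1,1,1,1,1).

The boundary map ∂_2: C_2 → C_1 acts by ∂[p,q,r] = [q,r] − [p,r] + [p,q]. For instance
  ∂[2,4,5] = [4,5] − [2,5] + [2,4],
  ∂[1,2,3] = [2,3] − [1,3] + [1,2].
The 21×14 boundary matrix has rank 13 and Smith normal form diag(1,1,1,1,1,1,1,1,1,1,1,1,1).

Now H_k = ker ∂_k / im ∂_{k+1}, so:

  H_0: rank C_0 − rank ∂_1 = 7 − 6 = 1, and the invariant factors of ∂_1 are all 1, so H_0 = Z.
  H_1: rank ker ∂_1 − rank ∂_2 = (21 − 6) − 13 = 2, and the invariant factors of ∂_2 are all 1, so H_1 = Z^2.
  H_2: rank ker ∂_2 − rank ∂_3 = (14 − 13) − 0 = 1, and there is no ∂_3, so H_2 = Z.

H_0 = Z,  H_1 = Z^2,  H_2 = Z.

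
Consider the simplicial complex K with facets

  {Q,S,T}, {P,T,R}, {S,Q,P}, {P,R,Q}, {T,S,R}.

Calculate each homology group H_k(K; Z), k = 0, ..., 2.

We work with the vertex ordering P < Q < R < S < T. The simplices of K, each written with vertices in increasing order, are:

  0-simplices (5): P, Q, R, S, T
  1-simplices (10): PQ, PR, PS, PT, QR, QS, QT, RS, RT, ST
  2-simplices (5): PQR, PQS, PRT, QST, RST

Hence C_0 ≅ Z^5, C_1 ≅ Z^10, C_2 ≅ Z^5.

Boundary ∂_1: C_1 → C_0 is given by ∂[p,q] = [q] − [p]. For instance
  ∂PT = T − P.
As a 5×10 matrix over Z this has rank 4, with invariant factors (1,1,1,1).

The boundary map ∂_2: C_2 → C_1 maps a triangle to the signed sum of its edges. For instance
  ∂PQR = QR − PR + PQ,
  ∂RST = ST − RT + RS.
As a 10×5 matrix over Z this has rank 5, with invariant factors (1,1,1,1,1).

Now H_k = ker ∂_k / im ∂_{k+1}, so:

  H_0: rank C_0 − rank ∂_1 = 5 − 4 = 1, and the invariant factors of ∂_1 are all 1, so H_0 ≅ Z.
  H_1: rank ker ∂_1 − rank ∂_2 = (10 − 4) − 5 = 1, and the invariant factors of ∂_2 are all 1, so H_1 ≅ Z.
  H_2: rank ker ∂_2 − rank ∂_3 = (5 − 5) − 0 = 0, and there is no ∂_3, so H_2 ≅ 0.

H_0 ≅ Z,  H_1 ≅ Z,  H_2 = 0.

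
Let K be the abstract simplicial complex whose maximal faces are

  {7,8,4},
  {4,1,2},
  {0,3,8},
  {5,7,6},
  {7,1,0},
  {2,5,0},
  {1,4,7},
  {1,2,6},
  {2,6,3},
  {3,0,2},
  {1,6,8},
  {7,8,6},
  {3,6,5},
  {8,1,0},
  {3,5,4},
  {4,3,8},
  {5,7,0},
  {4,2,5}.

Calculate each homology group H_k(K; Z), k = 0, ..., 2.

H_0 = Z,  H_1 = Z ⊕ Z_2,  H_2 = 0.

Fix the vertex order 0 < 1 < 2 < 3 < 4 < 5 < 6 < 7 < 8 and write every simplex with vertices in increasing order. Then dim K = 2 and the simplices of K are:

  0-simplices (9): [0], [1], [2], [3], [4], [5], [6], [7], [8]
  1-simplices (27): (27 of them)
  2-simplices (18): [0,1,7], [0,1,8], [0,2,3], [0,2,5], [0,3,8], [0,5,7], [1,2,4], [1,2,6], [1,4,7], [1,6,8], [2,3,6], [2,4,5], [3,4,5], [3,4,8], [3,5,6], [4,7,8], [5,6,7], [6,7,8]

Hence C_0 ≅ Z^9, C_1 ≅ Z^27, C_2 ≅ Z^18.

∂_1: C_1 → C_0 is given by ∂[p,q] = [q] − [p]. For instance
  ∂[2,4] = [4] − [2].
The 9×27 boundary matrix has rank 8 and Smith normal form diag(1,1,1,1,1,1,1,1).

Boundary ∂_2: C_2 → C_1 maps a triangle to the signed sum of its edges. For instance
  ∂[0,1,8] = [1,8] − [0,8] + [0,1],
  ∂[6,7,8] = [7,8] − [6,8] + [6,7].
This gives a 27×18 integer matrix of rank 18; reducing to Smith normal form yields diagonal entries (1,1,1,1,1,1,1,1,1,1,1,1,1,1,1,1,1,2).

Now H_k = ker ∂_k / im ∂_{k+1}, so:

  H_0: rank C_0 − rank ∂_1 = 9 − 8 = 1, and the invariant factors of ∂_1 are all 1, so H_0 = Z.
  H_1: rank ker ∂_1 − rank ∂_2 = (27 − 8) − 18 = 1, and ∂_2 has invariant factor 2 > 1, so H_1 = Z ⊕ Z_2.
  H_2: rank ker ∂_2 − rank ∂_3 = (18 − 18) − 0 = 0, and there is no ∂_3, so H_2 = 0.

As a check, the Euler characteristic is 9 − 27 + 18 = 0, which agrees with 1 − 1 + 0 = 0.
(K is a triangulation of the Klein bottle.)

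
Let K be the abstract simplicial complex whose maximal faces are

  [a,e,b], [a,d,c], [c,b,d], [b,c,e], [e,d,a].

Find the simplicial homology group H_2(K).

H_2 ≅ 0.

Fix the vertex order a < b < c < d < e and write every simplex with vertices in increasing order. Then dim K = 2 and the simplices of K are:

  0-simplices (5): a, b, c, d, e
  1-simplices (10): ab, ac, ad, ae, bc, bd, be, cd, ce, de
  2-simplices (5): abe, acd, ade, bcd, bce

so the chain groups are C_0 ≅ Z^5, C_1 ≅ Z^10, C_2 ≅ Z^5.

Boundary ∂_1: C_1 → C_0 is given by ∂[p,q] = [q] − [p]. For instance
  ∂bd = d − b.
This gives a 5×10 integer matrix of rank 4; reducing to Smith normal form yields diagonal entries (1,1,1,1).

∂_2: C_2 → C_1 maps a triangle to the signed sum of its edges. For instance
  ∂acd = cd − ad + ac,
  ∂ade = de − ae + ad.
As a 10×5 matrix over Z this has rank 5, with invariant factors (1,1,1,1,1).

Reading off H_k = ker ∂_k / im ∂_{k+1}:

  H_2: rank ker ∂_2 − rank ∂_3 = (5 − 5) − 0 = 0, and there is no ∂_3, so H_2 = 0.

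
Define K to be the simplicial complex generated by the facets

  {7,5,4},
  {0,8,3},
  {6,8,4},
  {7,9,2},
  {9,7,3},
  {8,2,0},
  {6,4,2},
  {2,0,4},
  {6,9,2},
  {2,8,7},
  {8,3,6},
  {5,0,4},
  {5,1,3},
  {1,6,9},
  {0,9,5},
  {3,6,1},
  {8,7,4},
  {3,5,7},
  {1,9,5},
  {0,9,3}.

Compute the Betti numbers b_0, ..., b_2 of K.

K has 10 vertices, 30 edges, 20 triangles.
rank ∂_0 = 0, rank ∂_1 = 9 ⇒ b_0 = 10 − 0 − 9 = 1; all invariant factors of ∂_1 are 1 so no torsion. So H_0 ≅ Z.
rank ∂_1 = 9, rank ∂_2 = 20 ⇒ b_1 = 30 − 9 − 20 = 1; ∂_2 has invariant factor(s) [2] giving torsion. So H_1 ≅ Z × Z/2.
rank ∂_2 = 20, rank ∂_3 = 0 ⇒ b_2 = 20 − 20 − 0 = 0. So H_2 ≅ 0.

b_0 = 1, b_1 = 1, b_2 = 0.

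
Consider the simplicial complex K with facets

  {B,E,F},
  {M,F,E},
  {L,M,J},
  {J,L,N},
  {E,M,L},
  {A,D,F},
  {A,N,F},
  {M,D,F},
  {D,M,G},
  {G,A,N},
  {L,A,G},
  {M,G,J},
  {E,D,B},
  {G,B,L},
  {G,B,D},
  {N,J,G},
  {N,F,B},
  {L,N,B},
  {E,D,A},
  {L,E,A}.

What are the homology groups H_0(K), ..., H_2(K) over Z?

Order the vertices as A < B < D < E < F < G < J < L < M < N. Listing each simplex with vertices in this order, K has dimension 2 with simplices:

  0-simplices (10): A, B, D, E, F, G, J, L, M, N
  1-simplices (30): AD, AE, AF, AG, AL, AN, BD, BE, BF, BG, BL, BN, DE, DF, DG, DM, EF, EL, EM, FM, FN, GJ, GL, GM, GN, JL, JM, JN, LM, LN
  2-simplices (20): ADE, ADF, AEL, AFN, AGL, AGN, BDE, BDG, BEF, BFN, BGL, BLN, DFM, DGM, EFM, ELM, GJM, GJN, JLM, JLN

Hence C_0 ≅ Z^10, C_1 ≅ Z^30, C_2 ≅ Z^20.

∂_1: C_1 → C_0 maps an edge to its endpoints' difference, ∂[p,q] = q − p.
This gives a 10×30 integer matrix of rank 9; reducing to Smith normal form yields diagonal entries (1,1,1,1,1,1,1,1,1).

Boundary ∂_2: C_2 → C_1 sends each 2-simplex [p,q,r] to [q,r] − [p,r] + [p,q]. For instance
  ∂DGM = GM − DM + DG,
  ∂EFM = FM − EM + EF.
The 30×20 boundary matrix has rank 20 and Smith normal form diag(1,1,1,1,1,1,1,1,1,1,1,1,1,1,1,1,1,1,1,2).

Now H_k = ker ∂_k / im ∂_{k+1}, so:

  H_0: rank C_0 − rank ∂_1 = 10 − 9 = 1, and the invariant factors of ∂_1 are all 1, so H_0 = Z.
  H_1: rank ker ∂_1 − rank ∂_2 = (30 − 9) − 20 = 1, and ∂_2 has invariant factor 2 > 1, so H_1 = Z ⊕ Z/2Z.
  H_2: rank ker ∂_2 − rank ∂_3 = (20 − 20) − 0 = 0, and there is no ∂_3, so H_2 = 0.

As a check, the Euler characteristic is 10 − 30 + 20 = 0, which agrees with 1 − 1 + 0 = 0.
(K is a triangulation of the Klein bottle.)

H_0 ≅ Z,  H_1 ≅ Z ⊕ Z/2Z,  H_2 = 0.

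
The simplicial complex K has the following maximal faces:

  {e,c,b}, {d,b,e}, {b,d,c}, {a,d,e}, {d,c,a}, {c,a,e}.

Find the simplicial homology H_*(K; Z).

Order the vertices as a < b < c < d < e. Listing each simplex with vertices in this order, K has dimension 2 with simplices:

  0-simplices (5): a, b, c, d, e
  1-simplices (9): ac, ad, ae, bc, bd, be, cd, ce, de
  2-simplices (6): acd, ace, ade, bcd, bce, bde

so the chain groups are C_0 ≅ Z^5, C_1 ≅ Z^9, C_2 ≅ Z^6.

The boundary map ∂_1: C_1 → C_0 maps an edge to its endpoints' difference, ∂[p,q] = q − p.
This gives a 5×9 integer matrix of rank 4; reducing to Smith normal form yields diagonal entries (1,1,1,1).

The boundary map ∂_2: C_2 → C_1 sends each 2-simplex [p,q,r] to [q,r] − [p,r] + [p,q]. For instance
  ∂ace = ce − ae + ac,
  ∂bcd = cd − bd + bc.
The 9×6 boundary matrix has rank 5 and Smith normal form diag(1,1,1,1,1).

From H_k ≅ ker(∂_k) / im(∂_{k+1}) we obtain:

  H_0: rank C_0 − rank ∂_1 = 5 − 4 = 1, and the invariant factors of ∂_1 are all 1, so H_0 ≅ Z.
  H_1: rank ker ∂_1 − rank ∂_2 = (9 − 4) − 5 = 0, and the invariant factors of ∂_2 are all 1, so H_1 ≅ 0.
  H_2: rank ker ∂_2 − rank ∂_3 = (6 − 5) − 0 = 1, and there is no ∂_3, so H_2 ≅ Z.

H_0 ≅ Z,  H_1 = 0,  H_2 ≅ Z.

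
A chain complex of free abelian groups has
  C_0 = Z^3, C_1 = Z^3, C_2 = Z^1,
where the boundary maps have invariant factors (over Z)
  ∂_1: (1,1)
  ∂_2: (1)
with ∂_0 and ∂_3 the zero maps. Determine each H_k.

H_0: b_0 = 3 − 0 − 2 = 1; torsion from ∂_1 factors > 1: none. So H_0 = Z.
H_1: b_1 = 3 − 2 − 1 = 0; torsion from ∂_2 factors > 1: none. So H_1 = 0.
H_2: b_2 = 1 − 1 − 0 = 0; torsion from ∂_3 factors > 1: none. So H_2 = 0.

H_0 = Z,  H_1 = 0,  H_2 = 0.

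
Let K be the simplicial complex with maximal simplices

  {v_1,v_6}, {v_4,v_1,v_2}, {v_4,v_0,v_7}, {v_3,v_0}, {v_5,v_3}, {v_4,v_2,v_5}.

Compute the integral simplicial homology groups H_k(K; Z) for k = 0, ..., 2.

H_0 ≅ Z,  H_1 ≅ Z,  H_2 = 0.

We work with the vertex ordering v_0 < v_1 < v_2 < v_3 < v_4 < v_5 < v_6 < v_7. The simplices of K, each written with vertices in increasing order, are:

  0-simplices (8): [v_0], [v_1], [v_2], [v_3], [v_4], [v_5], [v_6], [v_7]
  1-simplices (11): [v_0,v_3], [v_0,v_4], [v_0,v_7], [v_1,v_2], [v_1,v_4], [v_1,v_6], [v_2,v_4], [v_2,v_5], [v_3,v_5], [v_4,v_5], [v_4,v_7]
  2-simplices (3): [v_0,v_4,v_7], [v_1,v_2,v_4], [v_2,v_4,v_5]

Hence C_0 ≅ Z^8, C_1 ≅ Z^11, C_2 ≅ Z^3.

Boundary ∂_1: C_1 → C_0 is given by ∂[p,q] = [q] − [p].
The 8×11 boundary matrix has rank 7 and Smith normal form diag(1,1,1,1,1,1,1).

∂_2: C_2 → C_1 maps a triangle to the signed sum of its edges. For instance
  ∂[v_2,v_4,v_5] = [v_4,v_5] − [v_2,v_5] + [v_2,v_4],
  ∂[v_1,v_2,v_4] = [v_2,v_4] − [v_1,v_4] + [v_1,v_2].
As a 11×3 matrix over Z this has rank 3, with invariant factors (1,1,1).

Reading off H_k = ker ∂_k / im ∂_{k+1}:

  H_0: rank C_0 − rank ∂_1 = 8 − 7 = 1, and the invariant factors of ∂_1 are all 1, so H_0 ≅ Z.
  H_1: rank ker ∂_1 − rank ∂_2 = (11 − 7) − 3 = 1, and the invariant factors of ∂_2 are all 1, so H_1 ≅ Z.
  H_2: rank ker ∂_2 − rank ∂_3 = (3 − 3) − 0 = 0, and there is no ∂_3, so H_2 ≅ 0.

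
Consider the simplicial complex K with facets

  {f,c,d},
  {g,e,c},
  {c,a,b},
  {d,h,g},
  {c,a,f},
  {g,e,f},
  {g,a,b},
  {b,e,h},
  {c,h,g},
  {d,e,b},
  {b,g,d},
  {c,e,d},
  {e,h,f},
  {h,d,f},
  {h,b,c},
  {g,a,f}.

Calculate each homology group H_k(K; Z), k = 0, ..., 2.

H_0 ≅ Z,  H_1 ≅ Z^2,  H_2 ≅ Z.

Take the total order a < b < c < d < e < f < g < h on the vertex set. Then K (dimension 2) consists of the simplices:

  0-simplices (8): a, b, c, d, e, f, g, h
  1-simplices (24): ab, ac, af, ag, bc, bd, be, bg, bh, cd, ce, cf, cg, ch, de, df, dg, dh, ef, eg, eh, fg, fh, gh
  2-simplices (16): abc, abg, acf, afg, bch, bde, bdg, beh, cde, cdf, ceg, cgh, dfh, dgh, efg, efh

so the chain groups are C_0 ≅ Z^8, C_1 ≅ Z^24, C_2 ≅ Z^16.

∂_1: C_1 → C_0 maps an edge to its endpoints' difference, ∂[p,q] = q − p.
The 8×24 boundary matrix has rank 7 and Smith normal form diag(1,1,1,1,1,1,1).

The boundary map ∂_2: C_2 → C_1 sends each 2-simplex [p,q,r] to [q,r] − [p,r] + [p,q]. For instance
  ∂cgh = gh − ch + cg,
  ∂abc = bc − ac + ab.
The 24×16 boundary matrix has rank 15 and Smith normal form diag(1,1,1,1,1,1,1,1,1,1,1,1,1,1,1).

Reading off H_k = ker ∂_k / im ∂_{k+1}:

  H_0: rank C_0 − rank ∂_1 = 8 − 7 = 1, and the invariant factors of ∂_1 are all 1, so H_0 ≅ Z.
  H_1: rank ker ∂_1 − rank ∂_2 = (24 − 7) − 15 = 2, and the invariant factors of ∂_2 are all 1, so H_1 ≅ Z^2.
  H_2: rank ker ∂_2 − rank ∂_3 = (16 − 15) − 0 = 1, and there is no ∂_3, so H_2 ≅ Z.

(K is a triangulation of the torus T^2.)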